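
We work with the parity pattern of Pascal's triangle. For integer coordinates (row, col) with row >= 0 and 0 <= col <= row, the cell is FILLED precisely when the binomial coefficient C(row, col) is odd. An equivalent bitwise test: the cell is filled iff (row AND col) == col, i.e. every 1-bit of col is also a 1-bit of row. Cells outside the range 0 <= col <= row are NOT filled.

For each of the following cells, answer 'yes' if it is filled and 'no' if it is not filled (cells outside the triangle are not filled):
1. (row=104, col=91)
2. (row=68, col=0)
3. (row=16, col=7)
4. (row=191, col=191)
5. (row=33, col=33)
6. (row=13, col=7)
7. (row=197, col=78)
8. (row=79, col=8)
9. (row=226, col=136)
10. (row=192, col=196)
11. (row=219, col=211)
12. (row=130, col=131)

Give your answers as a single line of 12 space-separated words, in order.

(104,91): row=0b1101000, col=0b1011011, row AND col = 0b1001000 = 72; 72 != 91 -> empty
(68,0): row=0b1000100, col=0b0, row AND col = 0b0 = 0; 0 == 0 -> filled
(16,7): row=0b10000, col=0b111, row AND col = 0b0 = 0; 0 != 7 -> empty
(191,191): row=0b10111111, col=0b10111111, row AND col = 0b10111111 = 191; 191 == 191 -> filled
(33,33): row=0b100001, col=0b100001, row AND col = 0b100001 = 33; 33 == 33 -> filled
(13,7): row=0b1101, col=0b111, row AND col = 0b101 = 5; 5 != 7 -> empty
(197,78): row=0b11000101, col=0b1001110, row AND col = 0b1000100 = 68; 68 != 78 -> empty
(79,8): row=0b1001111, col=0b1000, row AND col = 0b1000 = 8; 8 == 8 -> filled
(226,136): row=0b11100010, col=0b10001000, row AND col = 0b10000000 = 128; 128 != 136 -> empty
(192,196): col outside [0, 192] -> not filled
(219,211): row=0b11011011, col=0b11010011, row AND col = 0b11010011 = 211; 211 == 211 -> filled
(130,131): col outside [0, 130] -> not filled

Answer: no yes no yes yes no no yes no no yes no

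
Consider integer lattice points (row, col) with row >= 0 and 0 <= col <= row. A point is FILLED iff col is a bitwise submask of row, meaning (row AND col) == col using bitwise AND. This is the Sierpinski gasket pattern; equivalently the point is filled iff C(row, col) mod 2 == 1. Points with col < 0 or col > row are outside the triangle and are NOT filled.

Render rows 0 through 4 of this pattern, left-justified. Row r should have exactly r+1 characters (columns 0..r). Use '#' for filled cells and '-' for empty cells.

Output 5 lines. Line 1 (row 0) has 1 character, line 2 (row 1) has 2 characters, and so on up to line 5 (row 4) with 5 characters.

Answer: #
##
#-#
####
#---#

Derivation:
r0=0: #
r1=1: ##
r2=10: #-#
r3=11: ####
r4=100: #---#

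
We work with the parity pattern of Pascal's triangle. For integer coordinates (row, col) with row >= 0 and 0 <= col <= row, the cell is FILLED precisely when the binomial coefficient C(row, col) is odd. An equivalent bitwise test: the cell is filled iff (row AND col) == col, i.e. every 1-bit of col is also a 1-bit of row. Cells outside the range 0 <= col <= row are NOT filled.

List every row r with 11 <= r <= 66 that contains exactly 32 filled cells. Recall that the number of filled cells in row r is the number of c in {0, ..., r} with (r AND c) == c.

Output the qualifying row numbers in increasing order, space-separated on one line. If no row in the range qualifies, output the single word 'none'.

Answer: 31 47 55 59 61 62

Derivation:
Row r has 2^popcount(r) filled cells, so we need popcount(r) = log2(32) = 5.
Scan r = 11..66 and keep those with exactly 5 one-bits:
r=11=1011 popcount=3 -> skip
r=12=1100 popcount=2 -> skip
r=13=1101 popcount=3 -> skip
r=14=1110 popcount=3 -> skip
r=15=1111 popcount=4 -> skip
r=16=10000 popcount=1 -> skip
r=17=10001 popcount=2 -> skip
r=18=10010 popcount=2 -> skip
r=19=10011 popcount=3 -> skip
r=20=10100 popcount=2 -> skip
r=21=10101 popcount=3 -> skip
r=22=10110 popcount=3 -> skip
r=23=10111 popcount=4 -> skip
r=24=11000 popcount=2 -> skip
r=25=11001 popcount=3 -> skip
r=26=11010 popcount=3 -> skip
r=27=11011 popcount=4 -> skip
r=28=11100 popcount=3 -> skip
r=29=11101 popcount=4 -> skip
r=30=11110 popcount=4 -> skip
r=31=11111 popcount=5 -> KEEP
r=32=100000 popcount=1 -> skip
r=33=100001 popcount=2 -> skip
r=34=100010 popcount=2 -> skip
r=35=100011 popcount=3 -> skip
r=36=100100 popcount=2 -> skip
r=37=100101 popcount=3 -> skip
r=38=100110 popcount=3 -> skip
r=39=100111 popcount=4 -> skip
r=40=101000 popcount=2 -> skip
r=41=101001 popcount=3 -> skip
r=42=101010 popcount=3 -> skip
r=43=101011 popcount=4 -> skip
r=44=101100 popcount=3 -> skip
r=45=101101 popcount=4 -> skip
r=46=101110 popcount=4 -> skip
r=47=101111 popcount=5 -> KEEP
r=48=110000 popcount=2 -> skip
r=49=110001 popcount=3 -> skip
r=50=110010 popcount=3 -> skip
r=51=110011 popcount=4 -> skip
r=52=110100 popcount=3 -> skip
r=53=110101 popcount=4 -> skip
r=54=110110 popcount=4 -> skip
r=55=110111 popcount=5 -> KEEP
r=56=111000 popcount=3 -> skip
r=57=111001 popcount=4 -> skip
r=58=111010 popcount=4 -> skip
r=59=111011 popcount=5 -> KEEP
r=60=111100 popcount=4 -> skip
r=61=111101 popcount=5 -> KEEP
r=62=111110 popcount=5 -> KEEP
r=63=111111 popcount=6 -> skip
r=64=1000000 popcount=1 -> skip
r=65=1000001 popcount=2 -> skip
r=66=1000010 popcount=2 -> skip
Kept rows: 31 47 55 59 61 62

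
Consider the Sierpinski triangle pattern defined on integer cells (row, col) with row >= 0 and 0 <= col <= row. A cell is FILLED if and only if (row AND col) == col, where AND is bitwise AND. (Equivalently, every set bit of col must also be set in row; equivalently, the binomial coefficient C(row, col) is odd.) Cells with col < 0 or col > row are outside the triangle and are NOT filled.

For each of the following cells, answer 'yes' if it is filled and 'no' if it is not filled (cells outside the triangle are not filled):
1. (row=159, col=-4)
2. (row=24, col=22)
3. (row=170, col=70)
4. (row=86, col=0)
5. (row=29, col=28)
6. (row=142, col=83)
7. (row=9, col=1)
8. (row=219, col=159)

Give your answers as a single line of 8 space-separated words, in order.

Answer: no no no yes yes no yes no

Derivation:
(159,-4): col outside [0, 159] -> not filled
(24,22): row=0b11000, col=0b10110, row AND col = 0b10000 = 16; 16 != 22 -> empty
(170,70): row=0b10101010, col=0b1000110, row AND col = 0b10 = 2; 2 != 70 -> empty
(86,0): row=0b1010110, col=0b0, row AND col = 0b0 = 0; 0 == 0 -> filled
(29,28): row=0b11101, col=0b11100, row AND col = 0b11100 = 28; 28 == 28 -> filled
(142,83): row=0b10001110, col=0b1010011, row AND col = 0b10 = 2; 2 != 83 -> empty
(9,1): row=0b1001, col=0b1, row AND col = 0b1 = 1; 1 == 1 -> filled
(219,159): row=0b11011011, col=0b10011111, row AND col = 0b10011011 = 155; 155 != 159 -> empty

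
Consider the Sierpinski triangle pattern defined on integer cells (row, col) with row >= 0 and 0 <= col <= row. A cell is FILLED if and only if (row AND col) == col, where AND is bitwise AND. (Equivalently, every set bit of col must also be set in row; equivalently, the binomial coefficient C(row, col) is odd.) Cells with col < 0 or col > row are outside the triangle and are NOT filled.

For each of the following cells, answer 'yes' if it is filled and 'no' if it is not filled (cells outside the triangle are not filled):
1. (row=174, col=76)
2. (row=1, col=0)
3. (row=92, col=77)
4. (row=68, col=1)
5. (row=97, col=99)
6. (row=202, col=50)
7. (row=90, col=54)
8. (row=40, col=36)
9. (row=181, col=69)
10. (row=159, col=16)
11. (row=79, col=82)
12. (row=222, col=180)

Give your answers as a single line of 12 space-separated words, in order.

Answer: no yes no no no no no no no yes no no

Derivation:
(174,76): row=0b10101110, col=0b1001100, row AND col = 0b1100 = 12; 12 != 76 -> empty
(1,0): row=0b1, col=0b0, row AND col = 0b0 = 0; 0 == 0 -> filled
(92,77): row=0b1011100, col=0b1001101, row AND col = 0b1001100 = 76; 76 != 77 -> empty
(68,1): row=0b1000100, col=0b1, row AND col = 0b0 = 0; 0 != 1 -> empty
(97,99): col outside [0, 97] -> not filled
(202,50): row=0b11001010, col=0b110010, row AND col = 0b10 = 2; 2 != 50 -> empty
(90,54): row=0b1011010, col=0b110110, row AND col = 0b10010 = 18; 18 != 54 -> empty
(40,36): row=0b101000, col=0b100100, row AND col = 0b100000 = 32; 32 != 36 -> empty
(181,69): row=0b10110101, col=0b1000101, row AND col = 0b101 = 5; 5 != 69 -> empty
(159,16): row=0b10011111, col=0b10000, row AND col = 0b10000 = 16; 16 == 16 -> filled
(79,82): col outside [0, 79] -> not filled
(222,180): row=0b11011110, col=0b10110100, row AND col = 0b10010100 = 148; 148 != 180 -> empty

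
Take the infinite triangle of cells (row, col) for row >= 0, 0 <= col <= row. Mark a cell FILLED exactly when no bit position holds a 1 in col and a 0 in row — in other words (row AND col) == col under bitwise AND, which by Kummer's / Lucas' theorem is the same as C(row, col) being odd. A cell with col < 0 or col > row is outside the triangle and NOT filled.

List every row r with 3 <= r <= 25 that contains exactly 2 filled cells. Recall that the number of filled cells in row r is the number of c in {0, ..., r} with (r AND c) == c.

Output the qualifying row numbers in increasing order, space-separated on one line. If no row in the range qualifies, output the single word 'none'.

Answer: 4 8 16

Derivation:
Row r has 2^popcount(r) filled cells, so we need popcount(r) = log2(2) = 1.
Scan r = 3..25 and keep those with exactly 1 one-bits:
r=3=11 popcount=2 -> skip
r=4=100 popcount=1 -> KEEP
r=5=101 popcount=2 -> skip
r=6=110 popcount=2 -> skip
r=7=111 popcount=3 -> skip
r=8=1000 popcount=1 -> KEEP
r=9=1001 popcount=2 -> skip
r=10=1010 popcount=2 -> skip
r=11=1011 popcount=3 -> skip
r=12=1100 popcount=2 -> skip
r=13=1101 popcount=3 -> skip
r=14=1110 popcount=3 -> skip
r=15=1111 popcount=4 -> skip
r=16=10000 popcount=1 -> KEEP
r=17=10001 popcount=2 -> skip
r=18=10010 popcount=2 -> skip
r=19=10011 popcount=3 -> skip
r=20=10100 popcount=2 -> skip
r=21=10101 popcount=3 -> skip
r=22=10110 popcount=3 -> skip
r=23=10111 popcount=4 -> skip
r=24=11000 popcount=2 -> skip
r=25=11001 popcount=3 -> skip
Kept rows: 4 8 16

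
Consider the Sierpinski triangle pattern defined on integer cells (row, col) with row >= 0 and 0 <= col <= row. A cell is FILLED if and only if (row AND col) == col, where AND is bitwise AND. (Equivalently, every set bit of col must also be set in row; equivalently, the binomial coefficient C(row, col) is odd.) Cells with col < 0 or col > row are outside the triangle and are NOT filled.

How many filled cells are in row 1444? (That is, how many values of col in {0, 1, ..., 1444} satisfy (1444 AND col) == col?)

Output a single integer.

1444 in binary = 10110100100
popcount(1444) = number of 1-bits in 10110100100 = 5
A col c satisfies (1444 AND c) == c iff every set bit of c is also set in 1444; each of the 5 set bits of 1444 can independently be on or off in c.
count = 2^5 = 32

Answer: 32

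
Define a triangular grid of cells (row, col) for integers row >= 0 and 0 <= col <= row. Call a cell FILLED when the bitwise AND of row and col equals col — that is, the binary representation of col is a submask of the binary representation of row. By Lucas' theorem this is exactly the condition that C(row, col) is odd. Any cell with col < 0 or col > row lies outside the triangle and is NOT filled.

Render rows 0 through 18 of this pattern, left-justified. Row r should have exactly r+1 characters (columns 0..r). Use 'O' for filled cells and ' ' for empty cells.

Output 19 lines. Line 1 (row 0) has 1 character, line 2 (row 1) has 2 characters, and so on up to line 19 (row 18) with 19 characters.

Answer: O
OO
O O
OOOO
O   O
OO  OO
O O O O
OOOOOOOO
O       O
OO      OO
O O     O O
OOOO    OOOO
O   O   O   O
OO  OO  OO  OO
O O O O O O O O
OOOOOOOOOOOOOOOO
O               O
OO              OO
O O             O O

Derivation:
r0=0: O
r1=1: OO
r2=10: O O
r3=11: OOOO
r4=100: O   O
r5=101: OO  OO
r6=110: O O O O
r7=111: OOOOOOOO
r8=1000: O       O
r9=1001: OO      OO
r10=1010: O O     O O
r11=1011: OOOO    OOOO
r12=1100: O   O   O   O
r13=1101: OO  OO  OO  OO
r14=1110: O O O O O O O O
r15=1111: OOOOOOOOOOOOOOOO
r16=10000: O               O
r17=10001: OO              OO
r18=10010: O O             O O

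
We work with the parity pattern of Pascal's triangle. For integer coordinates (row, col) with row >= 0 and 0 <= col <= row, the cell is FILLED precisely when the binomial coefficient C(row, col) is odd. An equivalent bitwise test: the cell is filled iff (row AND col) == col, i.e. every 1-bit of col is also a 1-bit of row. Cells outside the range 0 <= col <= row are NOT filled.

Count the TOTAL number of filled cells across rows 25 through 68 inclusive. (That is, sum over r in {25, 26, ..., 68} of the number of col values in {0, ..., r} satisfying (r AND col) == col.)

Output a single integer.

Answer: 612

Derivation:
r25=11001 pc3: +8 =8
r26=11010 pc3: +8 =16
r27=11011 pc4: +16 =32
r28=11100 pc3: +8 =40
r29=11101 pc4: +16 =56
r30=11110 pc4: +16 =72
r31=11111 pc5: +32 =104
r32=100000 pc1: +2 =106
r33=100001 pc2: +4 =110
r34=100010 pc2: +4 =114
r35=100011 pc3: +8 =122
r36=100100 pc2: +4 =126
r37=100101 pc3: +8 =134
r38=100110 pc3: +8 =142
r39=100111 pc4: +16 =158
r40=101000 pc2: +4 =162
r41=101001 pc3: +8 =170
r42=101010 pc3: +8 =178
r43=101011 pc4: +16 =194
r44=101100 pc3: +8 =202
r45=101101 pc4: +16 =218
r46=101110 pc4: +16 =234
r47=101111 pc5: +32 =266
r48=110000 pc2: +4 =270
r49=110001 pc3: +8 =278
r50=110010 pc3: +8 =286
r51=110011 pc4: +16 =302
r52=110100 pc3: +8 =310
r53=110101 pc4: +16 =326
r54=110110 pc4: +16 =342
r55=110111 pc5: +32 =374
r56=111000 pc3: +8 =382
r57=111001 pc4: +16 =398
r58=111010 pc4: +16 =414
r59=111011 pc5: +32 =446
r60=111100 pc4: +16 =462
r61=111101 pc5: +32 =494
r62=111110 pc5: +32 =526
r63=111111 pc6: +64 =590
r64=1000000 pc1: +2 =592
r65=1000001 pc2: +4 =596
r66=1000010 pc2: +4 =600
r67=1000011 pc3: +8 =608
r68=1000100 pc2: +4 =612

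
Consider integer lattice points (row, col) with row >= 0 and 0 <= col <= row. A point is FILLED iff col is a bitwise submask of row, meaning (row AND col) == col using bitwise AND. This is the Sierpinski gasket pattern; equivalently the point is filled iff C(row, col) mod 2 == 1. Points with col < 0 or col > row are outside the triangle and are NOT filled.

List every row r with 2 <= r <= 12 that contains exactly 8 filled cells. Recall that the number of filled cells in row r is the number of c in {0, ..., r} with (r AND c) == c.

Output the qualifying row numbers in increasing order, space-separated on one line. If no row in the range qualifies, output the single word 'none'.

Row r has 2^popcount(r) filled cells, so we need popcount(r) = log2(8) = 3.
Scan r = 2..12 and keep those with exactly 3 one-bits:
r=2=10 popcount=1 -> skip
r=3=11 popcount=2 -> skip
r=4=100 popcount=1 -> skip
r=5=101 popcount=2 -> skip
r=6=110 popcount=2 -> skip
r=7=111 popcount=3 -> KEEP
r=8=1000 popcount=1 -> skip
r=9=1001 popcount=2 -> skip
r=10=1010 popcount=2 -> skip
r=11=1011 popcount=3 -> KEEP
r=12=1100 popcount=2 -> skip
Kept rows: 7 11

Answer: 7 11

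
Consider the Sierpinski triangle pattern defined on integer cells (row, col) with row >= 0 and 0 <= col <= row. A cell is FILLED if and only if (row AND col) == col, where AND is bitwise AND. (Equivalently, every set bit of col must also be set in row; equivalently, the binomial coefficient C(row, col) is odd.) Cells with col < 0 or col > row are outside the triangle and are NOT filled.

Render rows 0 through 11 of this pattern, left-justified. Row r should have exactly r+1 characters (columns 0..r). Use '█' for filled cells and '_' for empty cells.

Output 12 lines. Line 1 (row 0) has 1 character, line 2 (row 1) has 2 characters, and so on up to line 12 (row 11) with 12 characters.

Answer: █
██
█_█
████
█___█
██__██
█_█_█_█
████████
█_______█
██______██
█_█_____█_█
████____████

Derivation:
r0=0: █
r1=1: ██
r2=10: █_█
r3=11: ████
r4=100: █___█
r5=101: ██__██
r6=110: █_█_█_█
r7=111: ████████
r8=1000: █_______█
r9=1001: ██______██
r10=1010: █_█_____█_█
r11=1011: ████____████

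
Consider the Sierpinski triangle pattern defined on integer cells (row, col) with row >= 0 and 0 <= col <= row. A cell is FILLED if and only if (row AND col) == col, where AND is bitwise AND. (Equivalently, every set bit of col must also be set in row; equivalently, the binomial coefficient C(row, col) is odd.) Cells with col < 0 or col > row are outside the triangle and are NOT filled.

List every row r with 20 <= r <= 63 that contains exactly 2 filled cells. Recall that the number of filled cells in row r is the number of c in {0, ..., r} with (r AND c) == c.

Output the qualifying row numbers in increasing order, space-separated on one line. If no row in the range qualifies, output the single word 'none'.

Row r has 2^popcount(r) filled cells, so we need popcount(r) = log2(2) = 1.
Scan r = 20..63 and keep those with exactly 1 one-bits:
r=20=10100 popcount=2 -> skip
r=21=10101 popcount=3 -> skip
r=22=10110 popcount=3 -> skip
r=23=10111 popcount=4 -> skip
r=24=11000 popcount=2 -> skip
r=25=11001 popcount=3 -> skip
r=26=11010 popcount=3 -> skip
r=27=11011 popcount=4 -> skip
r=28=11100 popcount=3 -> skip
r=29=11101 popcount=4 -> skip
r=30=11110 popcount=4 -> skip
r=31=11111 popcount=5 -> skip
r=32=100000 popcount=1 -> KEEP
r=33=100001 popcount=2 -> skip
r=34=100010 popcount=2 -> skip
r=35=100011 popcount=3 -> skip
r=36=100100 popcount=2 -> skip
r=37=100101 popcount=3 -> skip
r=38=100110 popcount=3 -> skip
r=39=100111 popcount=4 -> skip
r=40=101000 popcount=2 -> skip
r=41=101001 popcount=3 -> skip
r=42=101010 popcount=3 -> skip
r=43=101011 popcount=4 -> skip
r=44=101100 popcount=3 -> skip
r=45=101101 popcount=4 -> skip
r=46=101110 popcount=4 -> skip
r=47=101111 popcount=5 -> skip
r=48=110000 popcount=2 -> skip
r=49=110001 popcount=3 -> skip
r=50=110010 popcount=3 -> skip
r=51=110011 popcount=4 -> skip
r=52=110100 popcount=3 -> skip
r=53=110101 popcount=4 -> skip
r=54=110110 popcount=4 -> skip
r=55=110111 popcount=5 -> skip
r=56=111000 popcount=3 -> skip
r=57=111001 popcount=4 -> skip
r=58=111010 popcount=4 -> skip
r=59=111011 popcount=5 -> skip
r=60=111100 popcount=4 -> skip
r=61=111101 popcount=5 -> skip
r=62=111110 popcount=5 -> skip
r=63=111111 popcount=6 -> skip
Kept rows: 32

Answer: 32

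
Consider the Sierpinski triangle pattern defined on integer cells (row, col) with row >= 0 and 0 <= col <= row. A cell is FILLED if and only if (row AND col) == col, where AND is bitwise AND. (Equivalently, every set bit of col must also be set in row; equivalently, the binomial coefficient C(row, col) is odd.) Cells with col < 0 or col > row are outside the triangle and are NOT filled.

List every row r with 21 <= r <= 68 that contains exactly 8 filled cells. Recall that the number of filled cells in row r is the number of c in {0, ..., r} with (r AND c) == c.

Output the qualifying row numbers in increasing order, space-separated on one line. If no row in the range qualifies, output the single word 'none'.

Answer: 21 22 25 26 28 35 37 38 41 42 44 49 50 52 56 67

Derivation:
Row r has 2^popcount(r) filled cells, so we need popcount(r) = log2(8) = 3.
Scan r = 21..68 and keep those with exactly 3 one-bits:
r=21=10101 popcount=3 -> KEEP
r=22=10110 popcount=3 -> KEEP
r=23=10111 popcount=4 -> skip
r=24=11000 popcount=2 -> skip
r=25=11001 popcount=3 -> KEEP
r=26=11010 popcount=3 -> KEEP
r=27=11011 popcount=4 -> skip
r=28=11100 popcount=3 -> KEEP
r=29=11101 popcount=4 -> skip
r=30=11110 popcount=4 -> skip
r=31=11111 popcount=5 -> skip
r=32=100000 popcount=1 -> skip
r=33=100001 popcount=2 -> skip
r=34=100010 popcount=2 -> skip
r=35=100011 popcount=3 -> KEEP
r=36=100100 popcount=2 -> skip
r=37=100101 popcount=3 -> KEEP
r=38=100110 popcount=3 -> KEEP
r=39=100111 popcount=4 -> skip
r=40=101000 popcount=2 -> skip
r=41=101001 popcount=3 -> KEEP
r=42=101010 popcount=3 -> KEEP
r=43=101011 popcount=4 -> skip
r=44=101100 popcount=3 -> KEEP
r=45=101101 popcount=4 -> skip
r=46=101110 popcount=4 -> skip
r=47=101111 popcount=5 -> skip
r=48=110000 popcount=2 -> skip
r=49=110001 popcount=3 -> KEEP
r=50=110010 popcount=3 -> KEEP
r=51=110011 popcount=4 -> skip
r=52=110100 popcount=3 -> KEEP
r=53=110101 popcount=4 -> skip
r=54=110110 popcount=4 -> skip
r=55=110111 popcount=5 -> skip
r=56=111000 popcount=3 -> KEEP
r=57=111001 popcount=4 -> skip
r=58=111010 popcount=4 -> skip
r=59=111011 popcount=5 -> skip
r=60=111100 popcount=4 -> skip
r=61=111101 popcount=5 -> skip
r=62=111110 popcount=5 -> skip
r=63=111111 popcount=6 -> skip
r=64=1000000 popcount=1 -> skip
r=65=1000001 popcount=2 -> skip
r=66=1000010 popcount=2 -> skip
r=67=1000011 popcount=3 -> KEEP
r=68=1000100 popcount=2 -> skip
Kept rows: 21 22 25 26 28 35 37 38 41 42 44 49 50 52 56 67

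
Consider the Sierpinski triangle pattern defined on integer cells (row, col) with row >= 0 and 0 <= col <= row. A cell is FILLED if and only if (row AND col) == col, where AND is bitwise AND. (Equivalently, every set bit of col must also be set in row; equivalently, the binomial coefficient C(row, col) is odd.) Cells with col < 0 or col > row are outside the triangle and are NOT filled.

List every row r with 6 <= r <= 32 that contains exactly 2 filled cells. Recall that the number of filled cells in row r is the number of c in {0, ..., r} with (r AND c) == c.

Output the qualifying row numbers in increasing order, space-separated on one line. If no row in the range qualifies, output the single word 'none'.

Answer: 8 16 32

Derivation:
Row r has 2^popcount(r) filled cells, so we need popcount(r) = log2(2) = 1.
Scan r = 6..32 and keep those with exactly 1 one-bits:
r=6=110 popcount=2 -> skip
r=7=111 popcount=3 -> skip
r=8=1000 popcount=1 -> KEEP
r=9=1001 popcount=2 -> skip
r=10=1010 popcount=2 -> skip
r=11=1011 popcount=3 -> skip
r=12=1100 popcount=2 -> skip
r=13=1101 popcount=3 -> skip
r=14=1110 popcount=3 -> skip
r=15=1111 popcount=4 -> skip
r=16=10000 popcount=1 -> KEEP
r=17=10001 popcount=2 -> skip
r=18=10010 popcount=2 -> skip
r=19=10011 popcount=3 -> skip
r=20=10100 popcount=2 -> skip
r=21=10101 popcount=3 -> skip
r=22=10110 popcount=3 -> skip
r=23=10111 popcount=4 -> skip
r=24=11000 popcount=2 -> skip
r=25=11001 popcount=3 -> skip
r=26=11010 popcount=3 -> skip
r=27=11011 popcount=4 -> skip
r=28=11100 popcount=3 -> skip
r=29=11101 popcount=4 -> skip
r=30=11110 popcount=4 -> skip
r=31=11111 popcount=5 -> skip
r=32=100000 popcount=1 -> KEEP
Kept rows: 8 16 32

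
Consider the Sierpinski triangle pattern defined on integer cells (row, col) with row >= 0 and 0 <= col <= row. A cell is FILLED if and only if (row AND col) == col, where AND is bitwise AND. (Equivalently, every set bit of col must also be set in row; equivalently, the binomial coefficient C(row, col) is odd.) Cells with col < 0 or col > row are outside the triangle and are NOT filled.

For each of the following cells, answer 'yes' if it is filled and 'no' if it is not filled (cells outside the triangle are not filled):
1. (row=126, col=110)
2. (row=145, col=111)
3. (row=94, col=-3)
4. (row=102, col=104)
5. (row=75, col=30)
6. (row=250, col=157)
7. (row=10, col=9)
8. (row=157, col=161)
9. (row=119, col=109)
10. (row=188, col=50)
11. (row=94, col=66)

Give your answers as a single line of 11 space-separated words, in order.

Answer: yes no no no no no no no no no yes

Derivation:
(126,110): row=0b1111110, col=0b1101110, row AND col = 0b1101110 = 110; 110 == 110 -> filled
(145,111): row=0b10010001, col=0b1101111, row AND col = 0b1 = 1; 1 != 111 -> empty
(94,-3): col outside [0, 94] -> not filled
(102,104): col outside [0, 102] -> not filled
(75,30): row=0b1001011, col=0b11110, row AND col = 0b1010 = 10; 10 != 30 -> empty
(250,157): row=0b11111010, col=0b10011101, row AND col = 0b10011000 = 152; 152 != 157 -> empty
(10,9): row=0b1010, col=0b1001, row AND col = 0b1000 = 8; 8 != 9 -> empty
(157,161): col outside [0, 157] -> not filled
(119,109): row=0b1110111, col=0b1101101, row AND col = 0b1100101 = 101; 101 != 109 -> empty
(188,50): row=0b10111100, col=0b110010, row AND col = 0b110000 = 48; 48 != 50 -> empty
(94,66): row=0b1011110, col=0b1000010, row AND col = 0b1000010 = 66; 66 == 66 -> filled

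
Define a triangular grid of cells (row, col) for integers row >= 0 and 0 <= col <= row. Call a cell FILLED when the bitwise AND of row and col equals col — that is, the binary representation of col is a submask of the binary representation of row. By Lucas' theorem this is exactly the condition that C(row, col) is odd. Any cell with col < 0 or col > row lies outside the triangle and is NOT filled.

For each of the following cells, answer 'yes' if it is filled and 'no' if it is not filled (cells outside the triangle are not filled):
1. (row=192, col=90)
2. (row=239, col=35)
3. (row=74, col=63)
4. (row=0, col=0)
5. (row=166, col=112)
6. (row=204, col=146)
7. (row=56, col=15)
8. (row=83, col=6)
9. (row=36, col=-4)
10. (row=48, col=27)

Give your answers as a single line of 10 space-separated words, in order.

(192,90): row=0b11000000, col=0b1011010, row AND col = 0b1000000 = 64; 64 != 90 -> empty
(239,35): row=0b11101111, col=0b100011, row AND col = 0b100011 = 35; 35 == 35 -> filled
(74,63): row=0b1001010, col=0b111111, row AND col = 0b1010 = 10; 10 != 63 -> empty
(0,0): row=0b0, col=0b0, row AND col = 0b0 = 0; 0 == 0 -> filled
(166,112): row=0b10100110, col=0b1110000, row AND col = 0b100000 = 32; 32 != 112 -> empty
(204,146): row=0b11001100, col=0b10010010, row AND col = 0b10000000 = 128; 128 != 146 -> empty
(56,15): row=0b111000, col=0b1111, row AND col = 0b1000 = 8; 8 != 15 -> empty
(83,6): row=0b1010011, col=0b110, row AND col = 0b10 = 2; 2 != 6 -> empty
(36,-4): col outside [0, 36] -> not filled
(48,27): row=0b110000, col=0b11011, row AND col = 0b10000 = 16; 16 != 27 -> empty

Answer: no yes no yes no no no no no no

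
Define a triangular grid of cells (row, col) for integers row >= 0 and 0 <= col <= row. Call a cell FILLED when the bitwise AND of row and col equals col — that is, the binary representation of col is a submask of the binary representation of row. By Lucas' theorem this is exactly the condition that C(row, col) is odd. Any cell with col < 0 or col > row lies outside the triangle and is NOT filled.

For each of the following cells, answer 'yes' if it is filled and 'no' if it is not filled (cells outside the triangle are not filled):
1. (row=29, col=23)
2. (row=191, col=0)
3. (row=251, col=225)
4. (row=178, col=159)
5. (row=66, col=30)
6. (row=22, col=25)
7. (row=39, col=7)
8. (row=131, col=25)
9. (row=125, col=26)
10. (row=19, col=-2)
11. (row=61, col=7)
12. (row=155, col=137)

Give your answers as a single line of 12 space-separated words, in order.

Answer: no yes yes no no no yes no no no no yes

Derivation:
(29,23): row=0b11101, col=0b10111, row AND col = 0b10101 = 21; 21 != 23 -> empty
(191,0): row=0b10111111, col=0b0, row AND col = 0b0 = 0; 0 == 0 -> filled
(251,225): row=0b11111011, col=0b11100001, row AND col = 0b11100001 = 225; 225 == 225 -> filled
(178,159): row=0b10110010, col=0b10011111, row AND col = 0b10010010 = 146; 146 != 159 -> empty
(66,30): row=0b1000010, col=0b11110, row AND col = 0b10 = 2; 2 != 30 -> empty
(22,25): col outside [0, 22] -> not filled
(39,7): row=0b100111, col=0b111, row AND col = 0b111 = 7; 7 == 7 -> filled
(131,25): row=0b10000011, col=0b11001, row AND col = 0b1 = 1; 1 != 25 -> empty
(125,26): row=0b1111101, col=0b11010, row AND col = 0b11000 = 24; 24 != 26 -> empty
(19,-2): col outside [0, 19] -> not filled
(61,7): row=0b111101, col=0b111, row AND col = 0b101 = 5; 5 != 7 -> empty
(155,137): row=0b10011011, col=0b10001001, row AND col = 0b10001001 = 137; 137 == 137 -> filled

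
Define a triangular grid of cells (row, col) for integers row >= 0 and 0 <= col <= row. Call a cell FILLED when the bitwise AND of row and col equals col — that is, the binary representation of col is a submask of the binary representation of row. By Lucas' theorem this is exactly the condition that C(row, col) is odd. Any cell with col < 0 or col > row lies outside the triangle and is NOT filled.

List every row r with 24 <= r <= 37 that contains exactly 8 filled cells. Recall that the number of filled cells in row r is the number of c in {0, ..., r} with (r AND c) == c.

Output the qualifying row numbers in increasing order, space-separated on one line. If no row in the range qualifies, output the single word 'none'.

Answer: 25 26 28 35 37

Derivation:
Row r has 2^popcount(r) filled cells, so we need popcount(r) = log2(8) = 3.
Scan r = 24..37 and keep those with exactly 3 one-bits:
r=24=11000 popcount=2 -> skip
r=25=11001 popcount=3 -> KEEP
r=26=11010 popcount=3 -> KEEP
r=27=11011 popcount=4 -> skip
r=28=11100 popcount=3 -> KEEP
r=29=11101 popcount=4 -> skip
r=30=11110 popcount=4 -> skip
r=31=11111 popcount=5 -> skip
r=32=100000 popcount=1 -> skip
r=33=100001 popcount=2 -> skip
r=34=100010 popcount=2 -> skip
r=35=100011 popcount=3 -> KEEP
r=36=100100 popcount=2 -> skip
r=37=100101 popcount=3 -> KEEP
Kept rows: 25 26 28 35 37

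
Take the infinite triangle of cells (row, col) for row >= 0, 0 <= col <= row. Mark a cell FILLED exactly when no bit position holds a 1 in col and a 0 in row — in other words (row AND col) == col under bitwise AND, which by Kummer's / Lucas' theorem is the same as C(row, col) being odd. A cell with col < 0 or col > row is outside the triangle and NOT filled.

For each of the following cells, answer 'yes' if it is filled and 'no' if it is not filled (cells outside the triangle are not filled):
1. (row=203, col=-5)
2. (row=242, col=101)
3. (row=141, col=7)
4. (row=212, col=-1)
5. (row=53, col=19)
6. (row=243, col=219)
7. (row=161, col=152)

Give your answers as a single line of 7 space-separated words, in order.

(203,-5): col outside [0, 203] -> not filled
(242,101): row=0b11110010, col=0b1100101, row AND col = 0b1100000 = 96; 96 != 101 -> empty
(141,7): row=0b10001101, col=0b111, row AND col = 0b101 = 5; 5 != 7 -> empty
(212,-1): col outside [0, 212] -> not filled
(53,19): row=0b110101, col=0b10011, row AND col = 0b10001 = 17; 17 != 19 -> empty
(243,219): row=0b11110011, col=0b11011011, row AND col = 0b11010011 = 211; 211 != 219 -> empty
(161,152): row=0b10100001, col=0b10011000, row AND col = 0b10000000 = 128; 128 != 152 -> empty

Answer: no no no no no no no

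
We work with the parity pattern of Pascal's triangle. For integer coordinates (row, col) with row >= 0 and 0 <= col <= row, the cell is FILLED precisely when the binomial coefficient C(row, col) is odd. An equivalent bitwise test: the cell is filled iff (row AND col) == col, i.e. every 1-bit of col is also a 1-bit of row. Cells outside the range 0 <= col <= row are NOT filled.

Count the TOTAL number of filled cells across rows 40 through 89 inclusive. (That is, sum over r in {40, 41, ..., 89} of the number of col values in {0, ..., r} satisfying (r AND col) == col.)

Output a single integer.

Answer: 726

Derivation:
r40=101000 pc2: +4 =4
r41=101001 pc3: +8 =12
r42=101010 pc3: +8 =20
r43=101011 pc4: +16 =36
r44=101100 pc3: +8 =44
r45=101101 pc4: +16 =60
r46=101110 pc4: +16 =76
r47=101111 pc5: +32 =108
r48=110000 pc2: +4 =112
r49=110001 pc3: +8 =120
r50=110010 pc3: +8 =128
r51=110011 pc4: +16 =144
r52=110100 pc3: +8 =152
r53=110101 pc4: +16 =168
r54=110110 pc4: +16 =184
r55=110111 pc5: +32 =216
r56=111000 pc3: +8 =224
r57=111001 pc4: +16 =240
r58=111010 pc4: +16 =256
r59=111011 pc5: +32 =288
r60=111100 pc4: +16 =304
r61=111101 pc5: +32 =336
r62=111110 pc5: +32 =368
r63=111111 pc6: +64 =432
r64=1000000 pc1: +2 =434
r65=1000001 pc2: +4 =438
r66=1000010 pc2: +4 =442
r67=1000011 pc3: +8 =450
r68=1000100 pc2: +4 =454
r69=1000101 pc3: +8 =462
r70=1000110 pc3: +8 =470
r71=1000111 pc4: +16 =486
r72=1001000 pc2: +4 =490
r73=1001001 pc3: +8 =498
r74=1001010 pc3: +8 =506
r75=1001011 pc4: +16 =522
r76=1001100 pc3: +8 =530
r77=1001101 pc4: +16 =546
r78=1001110 pc4: +16 =562
r79=1001111 pc5: +32 =594
r80=1010000 pc2: +4 =598
r81=1010001 pc3: +8 =606
r82=1010010 pc3: +8 =614
r83=1010011 pc4: +16 =630
r84=1010100 pc3: +8 =638
r85=1010101 pc4: +16 =654
r86=1010110 pc4: +16 =670
r87=1010111 pc5: +32 =702
r88=1011000 pc3: +8 =710
r89=1011001 pc4: +16 =726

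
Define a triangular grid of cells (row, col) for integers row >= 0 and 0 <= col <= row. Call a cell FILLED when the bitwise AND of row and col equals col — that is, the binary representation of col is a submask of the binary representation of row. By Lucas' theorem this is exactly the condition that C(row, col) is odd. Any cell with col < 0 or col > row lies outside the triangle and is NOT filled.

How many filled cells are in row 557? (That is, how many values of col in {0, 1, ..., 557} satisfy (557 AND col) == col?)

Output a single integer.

557 in binary = 1000101101
popcount(557) = number of 1-bits in 1000101101 = 5
A col c satisfies (557 AND c) == c iff every set bit of c is also set in 557; each of the 5 set bits of 557 can independently be on or off in c.
count = 2^5 = 32

Answer: 32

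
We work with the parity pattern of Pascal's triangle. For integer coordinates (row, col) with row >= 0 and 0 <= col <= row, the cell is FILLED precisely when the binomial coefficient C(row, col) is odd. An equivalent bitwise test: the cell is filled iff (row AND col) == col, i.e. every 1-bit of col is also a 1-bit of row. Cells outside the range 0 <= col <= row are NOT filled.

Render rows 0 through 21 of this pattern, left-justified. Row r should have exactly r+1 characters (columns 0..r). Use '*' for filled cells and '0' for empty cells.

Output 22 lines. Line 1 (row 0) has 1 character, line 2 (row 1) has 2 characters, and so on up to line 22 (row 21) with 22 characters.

r0=0: *
r1=1: **
r2=10: *0*
r3=11: ****
r4=100: *000*
r5=101: **00**
r6=110: *0*0*0*
r7=111: ********
r8=1000: *0000000*
r9=1001: **000000**
r10=1010: *0*00000*0*
r11=1011: ****0000****
r12=1100: *000*000*000*
r13=1101: **00**00**00**
r14=1110: *0*0*0*0*0*0*0*
r15=1111: ****************
r16=10000: *000000000000000*
r17=10001: **00000000000000**
r18=10010: *0*0000000000000*0*
r19=10011: ****000000000000****
r20=10100: *000*00000000000*000*
r21=10101: **00**0000000000**00**

Answer: *
**
*0*
****
*000*
**00**
*0*0*0*
********
*0000000*
**000000**
*0*00000*0*
****0000****
*000*000*000*
**00**00**00**
*0*0*0*0*0*0*0*
****************
*000000000000000*
**00000000000000**
*0*0000000000000*0*
****000000000000****
*000*00000000000*000*
**00**0000000000**00**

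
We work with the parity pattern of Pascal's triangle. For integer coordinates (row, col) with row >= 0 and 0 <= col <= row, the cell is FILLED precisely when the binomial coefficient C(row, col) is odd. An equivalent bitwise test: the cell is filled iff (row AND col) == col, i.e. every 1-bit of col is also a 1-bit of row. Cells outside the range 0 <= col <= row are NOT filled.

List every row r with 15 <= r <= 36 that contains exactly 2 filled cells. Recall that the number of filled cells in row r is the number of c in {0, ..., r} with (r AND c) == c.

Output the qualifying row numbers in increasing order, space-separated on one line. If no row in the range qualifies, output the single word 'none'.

Row r has 2^popcount(r) filled cells, so we need popcount(r) = log2(2) = 1.
Scan r = 15..36 and keep those with exactly 1 one-bits:
r=15=1111 popcount=4 -> skip
r=16=10000 popcount=1 -> KEEP
r=17=10001 popcount=2 -> skip
r=18=10010 popcount=2 -> skip
r=19=10011 popcount=3 -> skip
r=20=10100 popcount=2 -> skip
r=21=10101 popcount=3 -> skip
r=22=10110 popcount=3 -> skip
r=23=10111 popcount=4 -> skip
r=24=11000 popcount=2 -> skip
r=25=11001 popcount=3 -> skip
r=26=11010 popcount=3 -> skip
r=27=11011 popcount=4 -> skip
r=28=11100 popcount=3 -> skip
r=29=11101 popcount=4 -> skip
r=30=11110 popcount=4 -> skip
r=31=11111 popcount=5 -> skip
r=32=100000 popcount=1 -> KEEP
r=33=100001 popcount=2 -> skip
r=34=100010 popcount=2 -> skip
r=35=100011 popcount=3 -> skip
r=36=100100 popcount=2 -> skip
Kept rows: 16 32

Answer: 16 32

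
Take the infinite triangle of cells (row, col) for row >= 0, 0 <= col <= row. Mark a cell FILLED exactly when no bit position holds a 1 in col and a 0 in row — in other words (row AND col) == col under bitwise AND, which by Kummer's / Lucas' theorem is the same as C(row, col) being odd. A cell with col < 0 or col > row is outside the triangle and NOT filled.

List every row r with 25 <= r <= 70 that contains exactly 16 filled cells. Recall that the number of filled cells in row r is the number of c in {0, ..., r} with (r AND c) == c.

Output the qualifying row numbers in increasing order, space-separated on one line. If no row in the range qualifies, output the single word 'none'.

Answer: 27 29 30 39 43 45 46 51 53 54 57 58 60

Derivation:
Row r has 2^popcount(r) filled cells, so we need popcount(r) = log2(16) = 4.
Scan r = 25..70 and keep those with exactly 4 one-bits:
r=25=11001 popcount=3 -> skip
r=26=11010 popcount=3 -> skip
r=27=11011 popcount=4 -> KEEP
r=28=11100 popcount=3 -> skip
r=29=11101 popcount=4 -> KEEP
r=30=11110 popcount=4 -> KEEP
r=31=11111 popcount=5 -> skip
r=32=100000 popcount=1 -> skip
r=33=100001 popcount=2 -> skip
r=34=100010 popcount=2 -> skip
r=35=100011 popcount=3 -> skip
r=36=100100 popcount=2 -> skip
r=37=100101 popcount=3 -> skip
r=38=100110 popcount=3 -> skip
r=39=100111 popcount=4 -> KEEP
r=40=101000 popcount=2 -> skip
r=41=101001 popcount=3 -> skip
r=42=101010 popcount=3 -> skip
r=43=101011 popcount=4 -> KEEP
r=44=101100 popcount=3 -> skip
r=45=101101 popcount=4 -> KEEP
r=46=101110 popcount=4 -> KEEP
r=47=101111 popcount=5 -> skip
r=48=110000 popcount=2 -> skip
r=49=110001 popcount=3 -> skip
r=50=110010 popcount=3 -> skip
r=51=110011 popcount=4 -> KEEP
r=52=110100 popcount=3 -> skip
r=53=110101 popcount=4 -> KEEP
r=54=110110 popcount=4 -> KEEP
r=55=110111 popcount=5 -> skip
r=56=111000 popcount=3 -> skip
r=57=111001 popcount=4 -> KEEP
r=58=111010 popcount=4 -> KEEP
r=59=111011 popcount=5 -> skip
r=60=111100 popcount=4 -> KEEP
r=61=111101 popcount=5 -> skip
r=62=111110 popcount=5 -> skip
r=63=111111 popcount=6 -> skip
r=64=1000000 popcount=1 -> skip
r=65=1000001 popcount=2 -> skip
r=66=1000010 popcount=2 -> skip
r=67=1000011 popcount=3 -> skip
r=68=1000100 popcount=2 -> skip
r=69=1000101 popcount=3 -> skip
r=70=1000110 popcount=3 -> skip
Kept rows: 27 29 30 39 43 45 46 51 53 54 57 58 60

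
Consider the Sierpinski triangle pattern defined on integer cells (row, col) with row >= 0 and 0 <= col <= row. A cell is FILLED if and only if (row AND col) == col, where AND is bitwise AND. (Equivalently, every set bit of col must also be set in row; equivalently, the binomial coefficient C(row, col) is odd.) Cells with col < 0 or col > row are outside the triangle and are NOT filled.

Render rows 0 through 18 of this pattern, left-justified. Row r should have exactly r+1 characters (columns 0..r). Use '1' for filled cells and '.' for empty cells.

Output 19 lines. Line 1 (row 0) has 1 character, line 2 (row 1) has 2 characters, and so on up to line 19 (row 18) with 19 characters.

r0=0: 1
r1=1: 11
r2=10: 1.1
r3=11: 1111
r4=100: 1...1
r5=101: 11..11
r6=110: 1.1.1.1
r7=111: 11111111
r8=1000: 1.......1
r9=1001: 11......11
r10=1010: 1.1.....1.1
r11=1011: 1111....1111
r12=1100: 1...1...1...1
r13=1101: 11..11..11..11
r14=1110: 1.1.1.1.1.1.1.1
r15=1111: 1111111111111111
r16=10000: 1...............1
r17=10001: 11..............11
r18=10010: 1.1.............1.1

Answer: 1
11
1.1
1111
1...1
11..11
1.1.1.1
11111111
1.......1
11......11
1.1.....1.1
1111....1111
1...1...1...1
11..11..11..11
1.1.1.1.1.1.1.1
1111111111111111
1...............1
11..............11
1.1.............1.1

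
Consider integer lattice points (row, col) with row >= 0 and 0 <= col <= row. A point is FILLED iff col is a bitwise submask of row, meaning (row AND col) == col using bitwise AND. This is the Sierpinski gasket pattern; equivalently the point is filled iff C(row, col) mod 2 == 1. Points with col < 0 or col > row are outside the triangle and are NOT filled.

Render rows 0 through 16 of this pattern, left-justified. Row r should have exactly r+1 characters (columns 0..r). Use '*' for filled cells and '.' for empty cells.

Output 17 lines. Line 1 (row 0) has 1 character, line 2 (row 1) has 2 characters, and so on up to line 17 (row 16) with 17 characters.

Answer: *
**
*.*
****
*...*
**..**
*.*.*.*
********
*.......*
**......**
*.*.....*.*
****....****
*...*...*...*
**..**..**..**
*.*.*.*.*.*.*.*
****************
*...............*

Derivation:
r0=0: *
r1=1: **
r2=10: *.*
r3=11: ****
r4=100: *...*
r5=101: **..**
r6=110: *.*.*.*
r7=111: ********
r8=1000: *.......*
r9=1001: **......**
r10=1010: *.*.....*.*
r11=1011: ****....****
r12=1100: *...*...*...*
r13=1101: **..**..**..**
r14=1110: *.*.*.*.*.*.*.*
r15=1111: ****************
r16=10000: *...............*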